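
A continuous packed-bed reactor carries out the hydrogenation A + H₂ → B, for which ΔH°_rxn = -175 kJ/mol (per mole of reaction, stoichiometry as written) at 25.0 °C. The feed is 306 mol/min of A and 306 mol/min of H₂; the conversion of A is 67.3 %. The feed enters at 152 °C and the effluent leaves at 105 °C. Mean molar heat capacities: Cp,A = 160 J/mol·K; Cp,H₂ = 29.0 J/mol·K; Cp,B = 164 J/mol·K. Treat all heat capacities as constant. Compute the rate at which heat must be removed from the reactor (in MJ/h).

Q_out = 2350 MJ/h

Extent of reaction ξ = 0.673 × 306 = 205.94 mol/min
Reaction term: ξ·ΔH°_rxn = 205.94 × -175 = -36039 kJ/min
Sensible, feed 152→25 °C: -7344.9 kJ/min
Outlet flows (mol/min): A 100.06, H₂ 100.06, B 205.94
Sensible, products 25→105 °C: 4214.8 kJ/min
Q = ΔH = -39169 kJ/min = -652.82 kW
Heat removed = 2350.2 MJ/h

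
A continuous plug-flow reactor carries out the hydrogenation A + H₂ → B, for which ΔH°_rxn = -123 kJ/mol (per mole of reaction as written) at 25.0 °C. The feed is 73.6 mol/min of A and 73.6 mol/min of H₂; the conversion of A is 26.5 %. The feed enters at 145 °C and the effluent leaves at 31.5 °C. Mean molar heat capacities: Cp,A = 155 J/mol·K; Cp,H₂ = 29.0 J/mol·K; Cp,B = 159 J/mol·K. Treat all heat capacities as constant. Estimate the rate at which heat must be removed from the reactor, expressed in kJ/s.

Q_out = 65.7 kJ/s

Extent of reaction ξ = 0.265 × 73.6 = 19.504 mol/min
Reaction term: ξ·ΔH°_rxn = 19.504 × -123 = -2399 kJ/min
Sensible, feed 145→25 °C: -1625.1 kJ/min
Outlet flows (mol/min): A 54.096, H₂ 54.096, B 19.504
Sensible, products 25→31.5 °C: 84.856 kJ/min
Q = ΔH = -3939.2 kJ/min = -65.654 kW
Heat removed = 65.654 kJ/s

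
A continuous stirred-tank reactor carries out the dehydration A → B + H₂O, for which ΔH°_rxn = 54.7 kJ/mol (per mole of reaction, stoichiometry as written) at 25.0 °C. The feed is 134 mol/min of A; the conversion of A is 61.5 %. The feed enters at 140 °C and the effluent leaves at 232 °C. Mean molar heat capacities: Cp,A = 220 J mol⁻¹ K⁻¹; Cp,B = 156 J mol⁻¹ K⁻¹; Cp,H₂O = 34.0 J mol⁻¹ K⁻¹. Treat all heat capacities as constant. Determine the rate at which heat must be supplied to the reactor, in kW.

Extent of reaction ξ = 0.615 × 134 = 82.41 mol/min
Reaction term: ξ·ΔH°_rxn = 82.41 × 54.7 = 4507.8 kJ/min
Sensible, feed 140→25 °C: -3390.2 kJ/min
Outlet flows (mol/min): A 51.59, B 82.41, H₂O 82.41
Sensible, products 25→232 °C: 5590.6 kJ/min
Q = ΔH = 6708.2 kJ/min = 111.8 kW
Heat supplied = 111.8 kW

Q_in = 112 kW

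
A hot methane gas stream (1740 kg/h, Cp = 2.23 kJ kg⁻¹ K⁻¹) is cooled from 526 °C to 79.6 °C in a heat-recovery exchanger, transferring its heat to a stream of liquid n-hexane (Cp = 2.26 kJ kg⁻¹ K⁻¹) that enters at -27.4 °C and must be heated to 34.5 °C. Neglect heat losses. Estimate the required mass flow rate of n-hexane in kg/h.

ṁ_c = 12400 kg/h

Heat released by hot stream: Q = 1740 × 2.23 × (526 − 79.6) = 1.7321e+06 kJ/h
Energy balance on cold side (adiabatic exchanger): Q = ṁ_c·Cp_c·(T_c,out − T_c,in)
ṁ_c = 1.7321e+06 / [2.26 × (34.5 − -27.4)] = 12382 kg/h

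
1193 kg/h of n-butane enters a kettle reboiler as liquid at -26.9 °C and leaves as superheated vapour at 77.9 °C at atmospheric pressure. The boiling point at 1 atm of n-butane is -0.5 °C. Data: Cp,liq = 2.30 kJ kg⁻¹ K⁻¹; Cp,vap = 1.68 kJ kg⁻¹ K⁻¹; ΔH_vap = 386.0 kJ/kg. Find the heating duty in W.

liquid -26.9→-0.5 °C: 60.72 kJ/kg
vaporisation at -0.5 °C: 386 kJ/kg
vapour -0.5→77.9 °C: 131.71 kJ/kg
Δh = 60.72 + 386 + 131.71 = 578.43 kJ/kg
Q = ṁ·Δh = 1193 kg/h × 578.43 kJ/kg = 690070 kJ/h
|Q| = 191.69 kW = 191690 W

Q = 192000 W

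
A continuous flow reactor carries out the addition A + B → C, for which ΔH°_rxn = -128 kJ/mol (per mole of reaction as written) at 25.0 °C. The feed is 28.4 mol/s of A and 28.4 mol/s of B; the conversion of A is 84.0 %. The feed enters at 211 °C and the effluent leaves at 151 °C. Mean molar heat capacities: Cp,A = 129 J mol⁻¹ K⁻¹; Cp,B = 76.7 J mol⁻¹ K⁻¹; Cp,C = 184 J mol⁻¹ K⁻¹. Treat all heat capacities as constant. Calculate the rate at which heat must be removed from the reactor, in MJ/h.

Q_out = 12500 MJ/h

Extent of reaction ξ = 0.840 × 28.4 = 23.856 mol/s
Reaction term: ξ·ΔH°_rxn = 23.856 × -128 = -3053.6 kJ/s
Sensible, feed 211→25 °C: -1086.6 kJ/s
Outlet flows (mol/s): A 4.544, B 4.544, C 23.856
Sensible, products 25→151 °C: 670.85 kJ/s
Q = ΔH = -3469.3 kJ/s = -3469.3 kW
Heat removed = 12490 MJ/h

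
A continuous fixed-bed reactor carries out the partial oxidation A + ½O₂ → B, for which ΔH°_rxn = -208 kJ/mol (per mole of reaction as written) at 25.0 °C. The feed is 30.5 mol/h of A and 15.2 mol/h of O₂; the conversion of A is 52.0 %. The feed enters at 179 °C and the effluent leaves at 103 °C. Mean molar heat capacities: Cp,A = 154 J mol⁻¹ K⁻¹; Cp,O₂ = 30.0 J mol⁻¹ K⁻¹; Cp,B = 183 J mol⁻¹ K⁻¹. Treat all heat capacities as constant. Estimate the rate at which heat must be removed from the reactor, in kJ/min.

Q_out = 61.2 kJ/min

Extent of reaction ξ = 0.520 × 30.5 = 15.86 mol/h
Reaction term: ξ·ΔH°_rxn = 15.86 × -208 = -3298.9 kJ/h
Sensible, feed 179→25 °C: -793.56 kJ/h
Outlet flows (mol/h): A 14.64, O₂ 7.27, B 15.86
Sensible, products 25→103 °C: 419.25 kJ/h
Q = ΔH = -3673.2 kJ/h = -1.0203 kW
Heat removed = 61.22 kJ/min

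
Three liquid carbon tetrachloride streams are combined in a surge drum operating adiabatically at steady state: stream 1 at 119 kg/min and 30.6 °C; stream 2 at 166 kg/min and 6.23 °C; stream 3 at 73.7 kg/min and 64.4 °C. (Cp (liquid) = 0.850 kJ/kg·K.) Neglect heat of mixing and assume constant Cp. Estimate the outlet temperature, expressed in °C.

T_out = 26.3 °C

No heat crosses the boundary, so H_out = H_in.
T_out = Σ ṁᵢCp,ᵢTᵢ / Σ ṁᵢCp,ᵢ
      = 8008.6 / 304.89 = 26.267 °C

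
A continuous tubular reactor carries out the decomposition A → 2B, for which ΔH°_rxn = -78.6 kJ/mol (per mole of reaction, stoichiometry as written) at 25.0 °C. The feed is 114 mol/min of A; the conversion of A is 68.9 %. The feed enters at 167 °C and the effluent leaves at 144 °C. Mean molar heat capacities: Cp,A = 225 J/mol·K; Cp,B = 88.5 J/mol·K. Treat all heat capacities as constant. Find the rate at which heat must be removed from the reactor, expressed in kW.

Extent of reaction ξ = 0.689 × 114 = 78.546 mol/min
Reaction term: ξ·ΔH°_rxn = 78.546 × -78.6 = -6173.7 kJ/min
Sensible, feed 167→25 °C: -3642.3 kJ/min
Outlet flows (mol/min): A 35.454, B 157.09
Sensible, products 25→144 °C: 2603.7 kJ/min
Q = ΔH = -7212.3 kJ/min = -120.21 kW
Heat removed = 120.21 kW

Q_out = 120 kW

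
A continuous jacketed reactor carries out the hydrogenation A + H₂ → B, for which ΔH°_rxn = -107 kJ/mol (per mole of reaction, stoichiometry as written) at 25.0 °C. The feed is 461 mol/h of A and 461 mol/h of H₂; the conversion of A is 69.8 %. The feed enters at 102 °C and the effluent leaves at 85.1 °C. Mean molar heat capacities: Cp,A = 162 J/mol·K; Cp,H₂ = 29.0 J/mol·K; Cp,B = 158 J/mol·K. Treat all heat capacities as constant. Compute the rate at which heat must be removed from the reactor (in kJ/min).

Extent of reaction ξ = 0.698 × 461 = 321.78 mol/h
Reaction term: ξ·ΔH°_rxn = 321.78 × -107 = -34430 kJ/h
Sensible, feed 102→25 °C: -6779.9 kJ/h
Outlet flows (mol/h): A 139.22, H₂ 139.22, B 321.78
Sensible, products 25→85.1 °C: 4653.7 kJ/h
Q = ΔH = -36556 kJ/h = -10.155 kW
Heat removed = 609.27 kJ/min

Q_out = 609 kJ/min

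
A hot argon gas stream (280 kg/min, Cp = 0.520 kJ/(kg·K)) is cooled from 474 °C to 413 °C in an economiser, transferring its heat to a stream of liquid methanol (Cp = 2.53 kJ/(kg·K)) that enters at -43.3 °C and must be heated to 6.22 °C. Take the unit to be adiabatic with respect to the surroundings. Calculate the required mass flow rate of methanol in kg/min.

Heat released by hot stream: Q = 280 × 0.520 × (474 − 413) = 8881.6 kJ/min
Energy balance on cold side (adiabatic exchanger): Q = ṁ_c·Cp_c·(T_c,out − T_c,in)
ṁ_c = 8881.6 / [2.53 × (6.22 − -43.3)] = 70.891 kg/min

ṁ_c = 70.9 kg/min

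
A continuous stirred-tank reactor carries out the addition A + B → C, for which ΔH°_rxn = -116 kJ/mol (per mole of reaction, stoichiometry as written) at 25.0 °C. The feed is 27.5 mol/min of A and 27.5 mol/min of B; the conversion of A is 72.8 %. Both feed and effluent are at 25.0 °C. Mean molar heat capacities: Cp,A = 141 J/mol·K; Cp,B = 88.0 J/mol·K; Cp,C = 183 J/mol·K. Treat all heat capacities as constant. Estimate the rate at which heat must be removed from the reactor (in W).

Extent of reaction ξ = 0.728 × 27.5 = 20.02 mol/min
Reaction term: ξ·ΔH°_rxn = 20.02 × -116 = -2322.3 kJ/min
Q = ΔH = -2322.3 kJ/min = -38.705 kW
Heat removed = 38705 W

Q_out = 38700 W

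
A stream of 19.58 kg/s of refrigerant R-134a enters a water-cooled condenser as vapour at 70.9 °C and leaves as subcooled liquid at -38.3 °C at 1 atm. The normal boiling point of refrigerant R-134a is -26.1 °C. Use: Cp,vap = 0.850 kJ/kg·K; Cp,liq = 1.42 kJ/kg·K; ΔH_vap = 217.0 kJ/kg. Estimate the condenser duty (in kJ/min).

vapour 70.9→-26.1 °C: -82.45 kJ/kg
condensation at -26.1 °C: -217 kJ/kg
liquid -26.1→-38.3 °C: -17.324 kJ/kg
Δh = -82.45 + -217 + -17.324 = -316.77 kJ/kg
Q = ṁ·Δh = 19.58 kg/s × -316.77 kJ/kg = -6202.4 kJ/s
|Q| = 6202.4 kW = 372150 kJ/min

Q_c = 372000 kJ/min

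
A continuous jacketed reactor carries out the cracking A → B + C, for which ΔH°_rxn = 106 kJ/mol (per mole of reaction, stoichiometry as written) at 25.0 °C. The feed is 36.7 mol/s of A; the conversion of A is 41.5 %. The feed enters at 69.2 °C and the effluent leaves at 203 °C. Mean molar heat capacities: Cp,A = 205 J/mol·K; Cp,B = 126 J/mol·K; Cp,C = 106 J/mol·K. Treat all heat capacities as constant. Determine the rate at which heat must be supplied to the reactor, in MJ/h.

Extent of reaction ξ = 0.415 × 36.7 = 15.231 mol/s
Reaction term: ξ·ΔH°_rxn = 15.231 × 106 = 1614.4 kJ/s
Sensible, feed 69.2→25 °C: -332.54 kJ/s
Outlet flows (mol/s): A 21.47, B 15.231, C 15.231
Sensible, products 25→203 °C: 1412.4 kJ/s
Q = ΔH = 2694.3 kJ/s = 2694.3 kW
Heat supplied = 9699.4 MJ/h

Q_in = 9700 MJ/h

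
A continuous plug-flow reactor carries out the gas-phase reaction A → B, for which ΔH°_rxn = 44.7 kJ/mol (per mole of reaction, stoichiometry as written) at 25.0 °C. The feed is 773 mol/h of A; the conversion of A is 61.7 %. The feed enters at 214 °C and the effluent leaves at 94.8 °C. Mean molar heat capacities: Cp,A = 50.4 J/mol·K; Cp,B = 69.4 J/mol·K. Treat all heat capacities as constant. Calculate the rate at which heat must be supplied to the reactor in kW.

Extent of reaction ξ = 0.617 × 773 = 476.94 mol/h
Reaction term: ξ·ΔH°_rxn = 476.94 × 44.7 = 21319 kJ/h
Sensible, feed 214→25 °C: -7363.3 kJ/h
Outlet flows (mol/h): A 296.06, B 476.94
Sensible, products 25→94.8 °C: 3351.9 kJ/h
Q = ΔH = 17308 kJ/h = 4.8077 kW
Heat supplied = 4.8077 kW

Q_in = 4.81 kW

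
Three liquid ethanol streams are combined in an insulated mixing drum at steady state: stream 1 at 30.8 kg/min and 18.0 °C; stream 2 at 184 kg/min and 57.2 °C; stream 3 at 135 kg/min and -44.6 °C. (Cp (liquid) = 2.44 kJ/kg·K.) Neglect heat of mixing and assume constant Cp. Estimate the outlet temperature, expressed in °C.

T_out = 14.5 °C

No heat crosses the boundary, so H_out = H_in.
T_out = Σ ṁᵢCp,ᵢTᵢ / Σ ṁᵢCp,ᵢ
      = 12342 / 853.51 = 14.46 °C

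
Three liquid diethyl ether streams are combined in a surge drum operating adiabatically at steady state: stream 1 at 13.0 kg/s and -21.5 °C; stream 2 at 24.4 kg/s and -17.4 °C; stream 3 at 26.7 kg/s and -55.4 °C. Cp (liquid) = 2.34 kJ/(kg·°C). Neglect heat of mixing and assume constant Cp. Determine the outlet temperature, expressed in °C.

T_out = -34.1 °C

No heat crosses the boundary, so H_out = H_in.
T_out = Σ ṁᵢCp,ᵢTᵢ / Σ ṁᵢCp,ᵢ
      = -5108.8 / 149.99 = -34.06 °C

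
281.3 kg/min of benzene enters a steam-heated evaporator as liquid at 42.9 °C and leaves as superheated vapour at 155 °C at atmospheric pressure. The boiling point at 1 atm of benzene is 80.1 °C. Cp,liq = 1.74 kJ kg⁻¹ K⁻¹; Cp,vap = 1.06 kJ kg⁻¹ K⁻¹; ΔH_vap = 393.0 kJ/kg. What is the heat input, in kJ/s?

Q = 2520 kJ/s

liquid 42.9→80.1 °C: 64.728 kJ/kg
vaporisation at 80.1 °C: 393 kJ/kg
vapour 80.1→155 °C: 79.394 kJ/kg
Δh = 64.728 + 393 + 79.394 = 537.12 kJ/kg
Q = ṁ·Δh = 281.3 kg/min × 537.12 kJ/kg = 151090 kJ/min
|Q| = 2518.2 kW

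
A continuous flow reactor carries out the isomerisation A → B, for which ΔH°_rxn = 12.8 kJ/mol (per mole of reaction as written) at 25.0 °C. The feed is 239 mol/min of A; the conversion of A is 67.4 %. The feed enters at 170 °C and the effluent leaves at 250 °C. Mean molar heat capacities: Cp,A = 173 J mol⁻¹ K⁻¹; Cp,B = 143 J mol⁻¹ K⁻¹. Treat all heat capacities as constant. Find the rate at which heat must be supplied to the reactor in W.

Q_in = 71400 W

Extent of reaction ξ = 0.674 × 239 = 161.09 mol/min
Reaction term: ξ·ΔH°_rxn = 161.09 × 12.8 = 2061.9 kJ/min
Sensible, feed 170→25 °C: -5995.3 kJ/min
Outlet flows (mol/min): A 77.914, B 161.09
Sensible, products 25→250 °C: 8215.7 kJ/min
Q = ΔH = 4282.3 kJ/min = 71.372 kW
Heat supplied = 71372 W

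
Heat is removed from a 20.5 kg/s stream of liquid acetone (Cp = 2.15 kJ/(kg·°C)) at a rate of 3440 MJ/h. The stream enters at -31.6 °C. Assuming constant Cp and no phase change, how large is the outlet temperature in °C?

Q = 3440 MJ/h = 955.56 kJ/s
ΔT = Q/(ṁ·Cp) = 955.56/(20.5×2.15) = 21.68 K
T_out = -31.6 − 21.68 = -53.28 °C

T_out = -53.3 °C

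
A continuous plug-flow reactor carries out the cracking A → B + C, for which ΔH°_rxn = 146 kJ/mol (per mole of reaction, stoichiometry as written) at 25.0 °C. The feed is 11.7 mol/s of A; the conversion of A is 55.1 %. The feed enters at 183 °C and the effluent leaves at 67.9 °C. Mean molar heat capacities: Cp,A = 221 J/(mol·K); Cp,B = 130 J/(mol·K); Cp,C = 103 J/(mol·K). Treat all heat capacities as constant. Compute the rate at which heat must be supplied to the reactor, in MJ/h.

Q_in = 2330 MJ/h

Extent of reaction ξ = 0.551 × 11.7 = 6.4467 mol/s
Reaction term: ξ·ΔH°_rxn = 6.4467 × 146 = 941.22 kJ/s
Sensible, feed 183→25 °C: -408.54 kJ/s
Outlet flows (mol/s): A 5.2533, B 6.4467, C 6.4467
Sensible, products 25→67.9 °C: 114.25 kJ/s
Q = ΔH = 646.92 kJ/s = 646.92 kW
Heat supplied = 2328.9 MJ/h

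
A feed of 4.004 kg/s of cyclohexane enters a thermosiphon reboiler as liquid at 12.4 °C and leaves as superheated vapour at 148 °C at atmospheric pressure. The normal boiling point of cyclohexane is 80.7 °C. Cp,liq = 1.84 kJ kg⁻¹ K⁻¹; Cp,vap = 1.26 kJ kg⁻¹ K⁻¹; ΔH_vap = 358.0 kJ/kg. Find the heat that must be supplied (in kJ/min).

liquid 12.4→80.7 °C: 125.67 kJ/kg
vaporisation at 80.7 °C: 358 kJ/kg
vapour 80.7→148 °C: 84.798 kJ/kg
Δh = 125.67 + 358 + 84.798 = 568.47 kJ/kg
Q = ṁ·Δh = 4.004 kg/s × 568.47 kJ/kg = 2276.2 kJ/s
|Q| = 2276.2 kW = 136570 kJ/min

Q = 137000 kJ/min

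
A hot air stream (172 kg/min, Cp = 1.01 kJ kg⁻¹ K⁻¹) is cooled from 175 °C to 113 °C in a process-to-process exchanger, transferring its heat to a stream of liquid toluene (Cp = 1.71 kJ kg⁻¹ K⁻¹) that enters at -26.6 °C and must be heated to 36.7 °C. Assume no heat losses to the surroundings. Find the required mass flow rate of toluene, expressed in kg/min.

Heat released by hot stream: Q = 172 × 1.01 × (175 − 113) = 10771 kJ/min
Energy balance on cold side (adiabatic exchanger): Q = ṁ_c·Cp_c·(T_c,out − T_c,in)
ṁ_c = 10771 / [1.71 × (36.7 − -26.6)] = 99.504 kg/min

ṁ_c = 99.5 kg/min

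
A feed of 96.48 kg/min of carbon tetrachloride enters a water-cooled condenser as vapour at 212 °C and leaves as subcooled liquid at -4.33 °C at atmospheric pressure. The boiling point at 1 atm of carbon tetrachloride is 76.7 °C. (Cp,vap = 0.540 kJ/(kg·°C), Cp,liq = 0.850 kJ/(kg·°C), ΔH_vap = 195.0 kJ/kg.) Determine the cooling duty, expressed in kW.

Q_c = 542 kW

vapour 212→76.7 °C: -73.062 kJ/kg
condensation at 76.7 °C: -195 kJ/kg
liquid 76.7→-4.33 °C: -68.876 kJ/kg
Δh = -73.062 + -195 + -68.876 = -336.94 kJ/kg
Q = ṁ·Δh = 96.48 kg/min × -336.94 kJ/kg = -32508 kJ/min
|Q| = 541.8 kW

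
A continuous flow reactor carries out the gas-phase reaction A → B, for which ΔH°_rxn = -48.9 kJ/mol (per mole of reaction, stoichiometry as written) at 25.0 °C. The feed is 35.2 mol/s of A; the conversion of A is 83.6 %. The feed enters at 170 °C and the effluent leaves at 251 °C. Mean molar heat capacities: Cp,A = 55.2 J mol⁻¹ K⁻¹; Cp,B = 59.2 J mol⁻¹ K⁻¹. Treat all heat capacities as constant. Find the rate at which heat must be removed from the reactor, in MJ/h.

Extent of reaction ξ = 0.836 × 35.2 = 29.427 mol/s
Reaction term: ξ·ΔH°_rxn = 29.427 × -48.9 = -1439 kJ/s
Sensible, feed 170→25 °C: -281.74 kJ/s
Outlet flows (mol/s): A 5.7728, B 29.427
Sensible, products 25→251 °C: 465.73 kJ/s
Q = ΔH = -1255 kJ/s = -1255 kW
Heat removed = 4518 MJ/h

Q_out = 4520 MJ/h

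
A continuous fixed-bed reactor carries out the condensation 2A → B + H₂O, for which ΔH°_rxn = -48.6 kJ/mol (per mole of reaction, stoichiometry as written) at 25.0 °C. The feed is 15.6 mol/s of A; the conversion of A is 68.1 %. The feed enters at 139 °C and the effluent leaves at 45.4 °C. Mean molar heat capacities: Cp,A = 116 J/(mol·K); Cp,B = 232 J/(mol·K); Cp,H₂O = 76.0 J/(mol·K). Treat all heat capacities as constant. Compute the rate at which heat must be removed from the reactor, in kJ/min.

Q_out = 25200 kJ/min

Extent of reaction ξ = 0.681 × 15.6 / 2 = 5.3118 mol/s
Reaction term: ξ·ΔH°_rxn = 5.3118 × -48.6 = -258.15 kJ/s
Sensible, feed 139→25 °C: -206.29 kJ/s
Outlet flows (mol/s): A 4.9764, B 5.3118, H₂O 5.3118
Sensible, products 25→45.4 °C: 45.151 kJ/s
Q = ΔH = -419.3 kJ/s = -419.3 kW
Heat removed = 25158 kJ/min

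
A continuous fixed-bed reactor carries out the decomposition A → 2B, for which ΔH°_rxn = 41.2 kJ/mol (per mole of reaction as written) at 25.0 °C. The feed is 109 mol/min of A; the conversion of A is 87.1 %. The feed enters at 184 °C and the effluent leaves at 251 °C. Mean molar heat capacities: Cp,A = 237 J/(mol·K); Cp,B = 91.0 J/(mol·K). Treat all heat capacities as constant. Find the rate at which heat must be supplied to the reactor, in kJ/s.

Q_in = 74.4 kJ/s

Extent of reaction ξ = 0.871 × 109 = 94.939 mol/min
Reaction term: ξ·ΔH°_rxn = 94.939 × 41.2 = 3911.5 kJ/min
Sensible, feed 184→25 °C: -4107.4 kJ/min
Outlet flows (mol/min): A 14.061, B 189.88
Sensible, products 25→251 °C: 4658.2 kJ/min
Q = ΔH = 4462.2 kJ/min = 74.37 kW
Heat supplied = 74.37 kJ/s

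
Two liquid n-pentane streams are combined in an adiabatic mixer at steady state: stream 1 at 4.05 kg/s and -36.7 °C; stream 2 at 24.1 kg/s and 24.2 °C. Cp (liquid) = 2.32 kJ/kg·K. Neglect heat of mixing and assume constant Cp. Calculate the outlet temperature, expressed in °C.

No heat crosses the boundary, so H_out = H_in.
T_out = Σ ṁᵢCp,ᵢTᵢ / Σ ṁᵢCp,ᵢ
      = 1008.2 / 65.308 = 15.438 °C

T_out = 15.4 °C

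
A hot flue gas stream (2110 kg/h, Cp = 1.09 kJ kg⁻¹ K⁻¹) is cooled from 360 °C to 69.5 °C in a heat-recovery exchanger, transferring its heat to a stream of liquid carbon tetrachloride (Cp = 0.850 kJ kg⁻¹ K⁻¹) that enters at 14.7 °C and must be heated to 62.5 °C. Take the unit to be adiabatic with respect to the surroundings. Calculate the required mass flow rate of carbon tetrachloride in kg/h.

ṁ_c = 16400 kg/h

Heat released by hot stream: Q = 2110 × 1.09 × (360 − 69.5) = 668120 kJ/h
Energy balance on cold side (adiabatic exchanger): Q = ṁ_c·Cp_c·(T_c,out − T_c,in)
ṁ_c = 668120 / [0.850 × (62.5 − 14.7)] = 16444 kg/h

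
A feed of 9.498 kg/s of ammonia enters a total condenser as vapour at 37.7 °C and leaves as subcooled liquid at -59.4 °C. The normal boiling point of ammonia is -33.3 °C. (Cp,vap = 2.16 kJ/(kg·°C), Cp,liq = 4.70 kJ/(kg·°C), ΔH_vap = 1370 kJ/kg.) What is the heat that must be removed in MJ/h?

vapour 37.7→-33.3 °C: -153.36 kJ/kg
condensation at -33.3 °C: -1370 kJ/kg
liquid -33.3→-59.4 °C: -122.67 kJ/kg
Δh = -153.36 + -1370 + -122.67 = -1646 kJ/kg
Q = ṁ·Δh = 9.498 kg/s × -1646 kJ/kg = -15634 kJ/s
|Q| = 15634 kW = 56282 MJ/h

Q_c = 56300 MJ/h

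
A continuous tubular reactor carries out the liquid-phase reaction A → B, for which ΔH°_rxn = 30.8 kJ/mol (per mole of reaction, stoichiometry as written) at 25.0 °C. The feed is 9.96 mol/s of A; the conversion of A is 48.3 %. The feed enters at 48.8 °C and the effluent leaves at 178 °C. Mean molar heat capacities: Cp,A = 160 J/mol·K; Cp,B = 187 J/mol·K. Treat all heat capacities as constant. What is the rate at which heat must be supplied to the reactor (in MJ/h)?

Extent of reaction ξ = 0.483 × 9.96 = 4.8107 mol/s
Reaction term: ξ·ΔH°_rxn = 4.8107 × 30.8 = 148.17 kJ/s
Sensible, feed 48.8→25 °C: -37.928 kJ/s
Outlet flows (mol/s): A 5.1493, B 4.8107
Sensible, products 25→178 °C: 263.69 kJ/s
Q = ΔH = 373.93 kJ/s = 373.93 kW
Heat supplied = 1346.2 MJ/h

Q_in = 1350 MJ/h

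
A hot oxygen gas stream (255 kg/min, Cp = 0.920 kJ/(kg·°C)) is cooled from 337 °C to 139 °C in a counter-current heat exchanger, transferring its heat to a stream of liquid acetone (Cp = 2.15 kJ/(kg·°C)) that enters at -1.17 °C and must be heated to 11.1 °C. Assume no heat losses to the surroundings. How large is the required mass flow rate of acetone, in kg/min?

Heat released by hot stream: Q = 255 × 0.920 × (337 − 139) = 46451 kJ/min
Energy balance on cold side (adiabatic exchanger): Q = ṁ_c·Cp_c·(T_c,out − T_c,in)
ṁ_c = 46451 / [2.15 × (11.1 − -1.17)] = 1760.8 kg/min

ṁ_c = 1760 kg/min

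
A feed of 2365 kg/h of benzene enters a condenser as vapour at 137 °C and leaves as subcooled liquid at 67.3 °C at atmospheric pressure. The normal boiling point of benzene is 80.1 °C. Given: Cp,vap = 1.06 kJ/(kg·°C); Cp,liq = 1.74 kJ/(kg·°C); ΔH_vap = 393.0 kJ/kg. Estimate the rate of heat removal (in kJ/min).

vapour 137→80.1 °C: -60.314 kJ/kg
condensation at 80.1 °C: -393 kJ/kg
liquid 80.1→67.3 °C: -22.272 kJ/kg
Δh = -60.314 + -393 + -22.272 = -475.59 kJ/kg
Q = ṁ·Δh = 2365 kg/h × -475.59 kJ/kg = -1.1248e+06 kJ/h
|Q| = 312.43 kW = 18746 kJ/min

Q_c = 18700 kJ/min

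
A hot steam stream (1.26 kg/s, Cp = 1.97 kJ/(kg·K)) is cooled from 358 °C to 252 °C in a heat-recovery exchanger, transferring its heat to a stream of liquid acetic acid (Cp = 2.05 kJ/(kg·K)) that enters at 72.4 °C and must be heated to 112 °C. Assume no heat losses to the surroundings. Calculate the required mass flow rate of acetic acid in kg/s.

Heat released by hot stream: Q = 1.26 × 1.97 × (358 − 252) = 263.11 kJ/s
Energy balance on cold side (adiabatic exchanger): Q = ṁ_c·Cp_c·(T_c,out − T_c,in)
ṁ_c = 263.11 / [2.05 × (112 − 72.4)] = 3.2411 kg/s

ṁ_c = 3.24 kg/s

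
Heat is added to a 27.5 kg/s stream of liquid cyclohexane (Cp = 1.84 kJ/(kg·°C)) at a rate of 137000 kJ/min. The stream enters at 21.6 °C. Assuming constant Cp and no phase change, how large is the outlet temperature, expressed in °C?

Q = 137000 kJ/min = 2283.3 kJ/s
ΔT = Q/(ṁ·Cp) = 2283.3/(27.5×1.84) = 45.125 K
T_out = 21.6 + 45.125 = 66.725 °C

T_out = 66.7 °C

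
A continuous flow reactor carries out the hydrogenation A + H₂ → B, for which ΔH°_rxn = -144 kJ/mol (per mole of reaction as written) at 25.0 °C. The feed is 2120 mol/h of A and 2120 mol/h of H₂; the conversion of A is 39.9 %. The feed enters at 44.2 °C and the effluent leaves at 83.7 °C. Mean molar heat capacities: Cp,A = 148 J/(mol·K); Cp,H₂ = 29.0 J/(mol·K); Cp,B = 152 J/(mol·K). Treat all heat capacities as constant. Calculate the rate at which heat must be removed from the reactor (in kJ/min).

Q_out = 1800 kJ/min

Extent of reaction ξ = 0.399 × 2120 = 845.88 mol/h
Reaction term: ξ·ΔH°_rxn = 845.88 × -144 = -121810 kJ/h
Sensible, feed 44.2→25 °C: -7204.6 kJ/h
Outlet flows (mol/h): A 1274.1, H₂ 1274.1, B 845.88
Sensible, products 25→83.7 °C: 20785 kJ/h
Q = ΔH = -108230 kJ/h = -30.063 kW
Heat removed = 1803.8 kJ/min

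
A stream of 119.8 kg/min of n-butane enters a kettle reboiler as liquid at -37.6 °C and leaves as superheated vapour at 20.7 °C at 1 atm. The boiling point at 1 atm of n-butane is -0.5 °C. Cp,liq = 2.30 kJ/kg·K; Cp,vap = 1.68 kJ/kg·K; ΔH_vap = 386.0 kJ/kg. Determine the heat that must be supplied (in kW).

liquid -37.6→-0.5 °C: 85.33 kJ/kg
vaporisation at -0.5 °C: 386 kJ/kg
vapour -0.5→20.7 °C: 35.616 kJ/kg
Δh = 85.33 + 386 + 35.616 = 506.95 kJ/kg
Q = ṁ·Δh = 119.8 kg/min × 506.95 kJ/kg = 60732 kJ/min
|Q| = 1012.2 kW

Q = 1010 kW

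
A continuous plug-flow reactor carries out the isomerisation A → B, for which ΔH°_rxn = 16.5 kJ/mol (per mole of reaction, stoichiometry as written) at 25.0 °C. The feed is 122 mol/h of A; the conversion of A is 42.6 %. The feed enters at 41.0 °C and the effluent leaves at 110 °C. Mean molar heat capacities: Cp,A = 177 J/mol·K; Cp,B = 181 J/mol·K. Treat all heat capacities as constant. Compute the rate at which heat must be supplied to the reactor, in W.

Extent of reaction ξ = 0.426 × 122 = 51.972 mol/h
Reaction term: ξ·ΔH°_rxn = 51.972 × 16.5 = 857.54 kJ/h
Sensible, feed 41.0→25 °C: -345.5 kJ/h
Outlet flows (mol/h): A 70.028, B 51.972
Sensible, products 25→110 °C: 1853.2 kJ/h
Q = ΔH = 2365.2 kJ/h = 0.657 kW
Heat supplied = 657 W

Q_in = 657 W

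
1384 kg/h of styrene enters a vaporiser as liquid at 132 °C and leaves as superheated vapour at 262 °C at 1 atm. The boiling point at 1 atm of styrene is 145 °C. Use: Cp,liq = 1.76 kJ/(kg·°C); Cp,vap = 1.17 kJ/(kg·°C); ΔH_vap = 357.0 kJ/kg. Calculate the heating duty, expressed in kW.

liquid 132→145 °C: 22.88 kJ/kg
vaporisation at 145 °C: 357 kJ/kg
vapour 145→262 °C: 136.89 kJ/kg
Δh = 22.88 + 357 + 136.89 = 516.77 kJ/kg
Q = ṁ·Δh = 1384 kg/h × 516.77 kJ/kg = 715210 kJ/h
|Q| = 198.67 kW

Q = 199 kW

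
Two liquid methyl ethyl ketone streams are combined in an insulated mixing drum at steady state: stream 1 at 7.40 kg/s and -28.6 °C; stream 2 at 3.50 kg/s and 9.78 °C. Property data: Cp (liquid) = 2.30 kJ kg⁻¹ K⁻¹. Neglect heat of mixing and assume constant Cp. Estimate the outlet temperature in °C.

T_out = -16.3 °C

No heat crosses the boundary, so H_out = H_in.
Σ ṁᵢCp,ᵢTᵢ = 7.40×2.30×-28.6 + 3.50×2.30×9.78 = -408.04
Σ ṁᵢCp,ᵢ = 7.40×2.30 + 3.50×2.30 = 25.07
T_out = -408.04 / 25.07 = -16.276 °C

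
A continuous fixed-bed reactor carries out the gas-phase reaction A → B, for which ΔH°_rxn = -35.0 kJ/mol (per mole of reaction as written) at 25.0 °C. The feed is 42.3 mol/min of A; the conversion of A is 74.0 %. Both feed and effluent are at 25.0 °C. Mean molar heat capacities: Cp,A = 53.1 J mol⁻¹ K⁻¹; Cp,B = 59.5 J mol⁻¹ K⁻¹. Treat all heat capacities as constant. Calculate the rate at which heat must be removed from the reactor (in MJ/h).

Q_out = 65.7 MJ/h

Extent of reaction ξ = 0.740 × 42.3 = 31.302 mol/min
Reaction term: ξ·ΔH°_rxn = 31.302 × -35.0 = -1095.6 kJ/min
Q = ΔH = -1095.6 kJ/min = -18.259 kW
Heat removed = 65.734 MJ/h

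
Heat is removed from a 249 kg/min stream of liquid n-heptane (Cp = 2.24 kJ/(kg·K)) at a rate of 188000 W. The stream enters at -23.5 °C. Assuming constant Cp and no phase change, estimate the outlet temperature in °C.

T_out = -43.7 °C

Q = 188000 W = 11280 kJ/min
ΔT = Q/(ṁ·Cp) = 11280/(249×2.24) = 20.224 K
T_out = -23.5 − 20.224 = -43.724 °C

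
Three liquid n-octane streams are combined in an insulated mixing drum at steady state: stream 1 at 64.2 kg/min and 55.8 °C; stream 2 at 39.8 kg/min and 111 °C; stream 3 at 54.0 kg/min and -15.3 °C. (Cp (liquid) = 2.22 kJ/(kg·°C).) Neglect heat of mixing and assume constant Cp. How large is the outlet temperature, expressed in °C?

T_out = 45.4 °C

No heat crosses the boundary, so H_out = H_in.
Σ ṁᵢCp,ᵢTᵢ = 64.2×2.22×55.8 + 39.8×2.22×111 + 54.0×2.22×-15.3 = 15926
Σ ṁᵢCp,ᵢ = 64.2×2.22 + 39.8×2.22 + 54.0×2.22 = 350.76
T_out = 15926 / 350.76 = 45.405 °C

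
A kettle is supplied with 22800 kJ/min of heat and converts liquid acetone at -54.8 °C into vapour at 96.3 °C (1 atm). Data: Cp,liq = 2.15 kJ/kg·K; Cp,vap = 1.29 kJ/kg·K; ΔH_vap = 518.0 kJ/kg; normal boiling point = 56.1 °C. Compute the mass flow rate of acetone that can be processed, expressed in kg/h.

Δh = 2.15×(56.1−-54.8) + 518.0 + 1.29×(96.3−56.1) = 808.29 kJ/kg
Q = 22800 kJ/min = 380 kJ/s = 1.368e+06 kJ/h
ṁ = Q/Δh = 1.368e+06 / 808.29 = 1692.5 kg/h

ṁ = 1690 kg/h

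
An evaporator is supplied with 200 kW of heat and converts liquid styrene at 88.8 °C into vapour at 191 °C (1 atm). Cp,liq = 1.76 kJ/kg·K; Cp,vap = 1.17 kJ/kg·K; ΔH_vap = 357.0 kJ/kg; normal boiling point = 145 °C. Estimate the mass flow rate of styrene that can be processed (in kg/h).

ṁ = 1410 kg/h

Δh = 1.76×(145−88.8) + 357.0 + 1.17×(191−145) = 509.73 kJ/kg
Q = 200 kW = 200 kJ/s = 720000 kJ/h
ṁ = Q/Δh = 720000 / 509.73 = 1412.5 kg/h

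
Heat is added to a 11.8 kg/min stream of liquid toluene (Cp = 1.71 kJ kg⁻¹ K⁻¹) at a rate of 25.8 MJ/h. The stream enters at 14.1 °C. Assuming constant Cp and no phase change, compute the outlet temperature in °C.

Q = 25.8 MJ/h = 430 kJ/min
ΔT = Q/(ṁ·Cp) = 430/(11.8×1.71) = 21.31 K
T_out = 14.1 + 21.31 = 35.41 °C

T_out = 35.4 °C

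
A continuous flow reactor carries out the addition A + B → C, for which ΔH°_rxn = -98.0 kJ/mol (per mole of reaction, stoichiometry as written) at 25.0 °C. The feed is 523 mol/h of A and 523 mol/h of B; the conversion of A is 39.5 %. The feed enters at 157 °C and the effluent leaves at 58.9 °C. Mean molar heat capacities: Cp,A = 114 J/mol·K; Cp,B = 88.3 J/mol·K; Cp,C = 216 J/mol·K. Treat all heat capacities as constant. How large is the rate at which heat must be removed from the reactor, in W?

Q_out = 8480 W

Extent of reaction ξ = 0.395 × 523 = 206.59 mol/h
Reaction term: ξ·ΔH°_rxn = 206.59 × -98.0 = -20245 kJ/h
Sensible, feed 157→25 °C: -13966 kJ/h
Outlet flows (mol/h): A 316.41, B 316.41, C 206.59
Sensible, products 25→58.9 °C: 3682.7 kJ/h
Q = ΔH = -30529 kJ/h = -8.4802 kW
Heat removed = 8480.2 W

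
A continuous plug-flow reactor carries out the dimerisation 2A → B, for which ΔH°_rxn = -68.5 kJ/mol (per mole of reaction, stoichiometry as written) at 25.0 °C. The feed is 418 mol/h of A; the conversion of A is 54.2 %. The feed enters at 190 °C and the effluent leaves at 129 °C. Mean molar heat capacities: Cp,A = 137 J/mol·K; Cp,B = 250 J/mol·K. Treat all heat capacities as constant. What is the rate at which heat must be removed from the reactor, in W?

Extent of reaction ξ = 0.542 × 418 / 2 = 113.28 mol/h
Reaction term: ξ·ΔH°_rxn = 113.28 × -68.5 = -7759.5 kJ/h
Sensible, feed 190→25 °C: -9448.9 kJ/h
Outlet flows (mol/h): A 191.44, B 113.28
Sensible, products 25→129 °C: 5672.9 kJ/h
Q = ΔH = -11536 kJ/h = -3.2043 kW
Heat removed = 3204.3 W

Q_out = 3200 W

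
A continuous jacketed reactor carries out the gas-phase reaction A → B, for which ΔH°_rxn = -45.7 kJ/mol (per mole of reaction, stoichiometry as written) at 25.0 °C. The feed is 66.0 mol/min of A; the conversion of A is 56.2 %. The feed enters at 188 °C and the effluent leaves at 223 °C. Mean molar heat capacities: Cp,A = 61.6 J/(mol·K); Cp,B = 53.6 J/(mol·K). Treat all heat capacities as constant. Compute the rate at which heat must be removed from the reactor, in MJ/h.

Q_out = 96.7 MJ/h

Extent of reaction ξ = 0.562 × 66.0 = 37.092 mol/min
Reaction term: ξ·ΔH°_rxn = 37.092 × -45.7 = -1695.1 kJ/min
Sensible, feed 188→25 °C: -662.69 kJ/min
Outlet flows (mol/min): A 28.908, B 37.092
Sensible, products 25→223 °C: 746.24 kJ/min
Q = ΔH = -1611.6 kJ/min = -26.859 kW
Heat removed = 96.694 MJ/h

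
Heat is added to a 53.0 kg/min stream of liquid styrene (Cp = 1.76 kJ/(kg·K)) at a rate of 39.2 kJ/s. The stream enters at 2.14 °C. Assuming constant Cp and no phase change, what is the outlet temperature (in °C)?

T_out = 27.4 °C

Q = 39.2 kJ/s = 2352 kJ/min
ΔT = Q/(ṁ·Cp) = 2352/(53.0×1.76) = 25.214 K
T_out = 2.14 + 25.214 = 27.354 °C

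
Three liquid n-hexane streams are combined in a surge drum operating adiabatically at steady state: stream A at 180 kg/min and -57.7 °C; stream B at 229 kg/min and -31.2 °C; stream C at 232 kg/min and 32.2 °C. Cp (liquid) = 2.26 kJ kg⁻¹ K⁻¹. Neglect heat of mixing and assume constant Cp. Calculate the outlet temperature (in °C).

No heat crosses the boundary, so H_out = H_in.
Σ ṁᵢCp,ᵢTᵢ = 180×2.26×-57.7 + 229×2.26×-31.2 + 232×2.26×32.2 = -22737
Σ ṁᵢCp,ᵢ = 180×2.26 + 229×2.26 + 232×2.26 = 1448.7
T_out = -22737 / 1448.7 = -15.695 °C

T_out = -15.7 °C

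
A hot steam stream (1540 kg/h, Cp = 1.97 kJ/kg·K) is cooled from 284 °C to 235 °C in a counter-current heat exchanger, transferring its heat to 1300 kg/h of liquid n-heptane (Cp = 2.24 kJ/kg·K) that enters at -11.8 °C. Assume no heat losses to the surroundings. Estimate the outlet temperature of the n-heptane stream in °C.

Heat released by hot stream: Q = 1540 × 1.97 × (284 − 235) = 148660 kJ/h
Energy balance on cold side (adiabatic exchanger): Q = ṁ_c·Cp_c·(T_c,out − T_c,in)
T_c,out = -11.8 + 148660/(1300 × 2.24) = 39.25 °C

T_c,out = 39.2 °C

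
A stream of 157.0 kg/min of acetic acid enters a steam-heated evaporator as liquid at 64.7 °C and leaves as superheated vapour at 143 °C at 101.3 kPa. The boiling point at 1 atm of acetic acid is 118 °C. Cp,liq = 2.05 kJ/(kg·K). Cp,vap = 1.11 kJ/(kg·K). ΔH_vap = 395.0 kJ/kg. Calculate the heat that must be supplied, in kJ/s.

liquid 64.7→118 °C: 109.26 kJ/kg
vaporisation at 118 °C: 395 kJ/kg
vapour 118→143 °C: 27.75 kJ/kg
Δh = 109.26 + 395 + 27.75 = 532.01 kJ/kg
Q = ṁ·Δh = 157.0 kg/min × 532.01 kJ/kg = 83526 kJ/min
|Q| = 1392.1 kW

Q = 1390 kJ/s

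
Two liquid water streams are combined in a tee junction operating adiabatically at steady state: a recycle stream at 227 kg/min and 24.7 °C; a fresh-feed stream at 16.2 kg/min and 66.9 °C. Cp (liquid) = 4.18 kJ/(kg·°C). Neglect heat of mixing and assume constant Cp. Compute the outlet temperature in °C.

T_out = 27.5 °C

No heat crosses the boundary, so H_out = H_in.
T_out = Σ ṁᵢCp,ᵢTᵢ / Σ ṁᵢCp,ᵢ
      = 27967 / 1016.6 = 27.511 °C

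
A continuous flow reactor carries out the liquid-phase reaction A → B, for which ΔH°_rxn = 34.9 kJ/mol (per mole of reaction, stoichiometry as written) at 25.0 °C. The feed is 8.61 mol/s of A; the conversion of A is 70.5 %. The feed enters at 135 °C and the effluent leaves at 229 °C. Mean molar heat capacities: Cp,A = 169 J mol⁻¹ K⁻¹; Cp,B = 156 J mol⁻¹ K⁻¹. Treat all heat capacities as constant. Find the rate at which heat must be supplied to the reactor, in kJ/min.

Extent of reaction ξ = 0.705 × 8.61 = 6.07 mol/s
Reaction term: ξ·ΔH°_rxn = 6.07 × 34.9 = 211.84 kJ/s
Sensible, feed 135→25 °C: -160.06 kJ/s
Outlet flows (mol/s): A 2.54, B 6.07
Sensible, products 25→229 °C: 280.74 kJ/s
Q = ΔH = 332.53 kJ/s = 332.53 kW
Heat supplied = 19952 kJ/min

Q_in = 20000 kJ/min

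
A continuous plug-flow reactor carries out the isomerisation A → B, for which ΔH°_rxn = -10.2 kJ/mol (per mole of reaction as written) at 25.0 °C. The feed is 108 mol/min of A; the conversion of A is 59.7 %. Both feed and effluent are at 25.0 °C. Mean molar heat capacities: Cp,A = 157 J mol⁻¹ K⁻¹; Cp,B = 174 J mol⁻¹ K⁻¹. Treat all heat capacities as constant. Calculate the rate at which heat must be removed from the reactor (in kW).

Extent of reaction ξ = 0.597 × 108 = 64.476 mol/min
Reaction term: ξ·ΔH°_rxn = 64.476 × -10.2 = -657.66 kJ/min
Q = ΔH = -657.66 kJ/min = -10.961 kW
Heat removed = 10.961 kW

Q_out = 11.0 kW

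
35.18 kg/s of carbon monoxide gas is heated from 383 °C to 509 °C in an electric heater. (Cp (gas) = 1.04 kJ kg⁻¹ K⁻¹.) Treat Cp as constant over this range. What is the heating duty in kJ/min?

Q = 277000 kJ/min

Q = ṁ·Cp·ΔT = 35.18 × 1.04 × (509 − 383) = 4610 kJ/s
Heating duty = 276600 kJ/min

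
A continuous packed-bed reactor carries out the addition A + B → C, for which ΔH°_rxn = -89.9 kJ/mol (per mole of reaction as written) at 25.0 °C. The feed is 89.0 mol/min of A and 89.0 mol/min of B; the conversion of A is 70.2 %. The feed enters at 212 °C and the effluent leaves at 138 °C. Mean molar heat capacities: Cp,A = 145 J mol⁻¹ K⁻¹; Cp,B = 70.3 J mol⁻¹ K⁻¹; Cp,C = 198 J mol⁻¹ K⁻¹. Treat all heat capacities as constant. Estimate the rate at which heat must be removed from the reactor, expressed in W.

Extent of reaction ξ = 0.702 × 89.0 = 62.478 mol/min
Reaction term: ξ·ΔH°_rxn = 62.478 × -89.9 = -5616.8 kJ/min
Sensible, feed 212→25 °C: -3583.2 kJ/min
Outlet flows (mol/min): A 26.522, B 26.522, C 62.478
Sensible, products 25→138 °C: 2043.1 kJ/min
Q = ΔH = -7156.9 kJ/min = -119.28 kW
Heat removed = 119280 W

Q_out = 119000 W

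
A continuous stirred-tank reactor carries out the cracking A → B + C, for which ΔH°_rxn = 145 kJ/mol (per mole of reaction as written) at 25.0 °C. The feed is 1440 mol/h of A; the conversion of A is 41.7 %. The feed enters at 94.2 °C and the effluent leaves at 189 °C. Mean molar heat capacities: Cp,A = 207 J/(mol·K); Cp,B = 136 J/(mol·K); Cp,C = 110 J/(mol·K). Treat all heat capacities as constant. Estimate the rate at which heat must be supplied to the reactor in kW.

Extent of reaction ξ = 0.417 × 1440 = 600.48 mol/h
Reaction term: ξ·ΔH°_rxn = 600.48 × 145 = 87070 kJ/h
Sensible, feed 94.2→25 °C: -20627 kJ/h
Outlet flows (mol/h): A 839.52, B 600.48, C 600.48
Sensible, products 25→189 °C: 52726 kJ/h
Q = ΔH = 119170 kJ/h = 33.102 kW
Heat supplied = 33.102 kW

Q_in = 33.1 kW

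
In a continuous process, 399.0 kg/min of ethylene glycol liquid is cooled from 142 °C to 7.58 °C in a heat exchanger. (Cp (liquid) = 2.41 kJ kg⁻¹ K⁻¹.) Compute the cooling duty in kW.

Q_c = 2150 kW

Q = ṁ·Cp·ΔT = 399.0 × 2.41 × (7.58 − 142) = -129260 kJ/min
Converting: 129260 / 60 s = 2154.3 kW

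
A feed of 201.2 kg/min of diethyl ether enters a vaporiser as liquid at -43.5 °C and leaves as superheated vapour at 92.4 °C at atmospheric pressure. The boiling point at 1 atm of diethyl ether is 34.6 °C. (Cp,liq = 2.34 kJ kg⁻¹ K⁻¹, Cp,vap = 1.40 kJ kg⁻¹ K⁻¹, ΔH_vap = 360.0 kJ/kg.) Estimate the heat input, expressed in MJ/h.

liquid -43.5→34.6 °C: 182.75 kJ/kg
vaporisation at 34.6 °C: 360 kJ/kg
vapour 34.6→92.4 °C: 80.92 kJ/kg
Δh = 182.75 + 360 + 80.92 = 623.67 kJ/kg
Q = ṁ·Δh = 201.2 kg/min × 623.67 kJ/kg = 125480 kJ/min
|Q| = 2091.4 kW = 7529 MJ/h

Q = 7530 MJ/h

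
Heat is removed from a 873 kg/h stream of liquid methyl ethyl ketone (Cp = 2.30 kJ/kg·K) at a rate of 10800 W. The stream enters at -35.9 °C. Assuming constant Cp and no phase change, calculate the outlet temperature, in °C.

T_out = -55.3 °C

Q = 10800 W = 38880 kJ/h
ΔT = Q/(ṁ·Cp) = 38880/(873×2.30) = 19.364 K
T_out = -35.9 − 19.364 = -55.264 °C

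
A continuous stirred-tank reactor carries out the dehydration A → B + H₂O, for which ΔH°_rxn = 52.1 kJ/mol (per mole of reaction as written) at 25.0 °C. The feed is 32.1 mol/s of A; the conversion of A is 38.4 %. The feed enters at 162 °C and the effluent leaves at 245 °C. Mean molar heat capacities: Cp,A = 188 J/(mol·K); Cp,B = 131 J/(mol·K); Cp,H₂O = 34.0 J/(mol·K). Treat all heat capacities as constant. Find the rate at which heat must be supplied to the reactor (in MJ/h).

Extent of reaction ξ = 0.384 × 32.1 = 12.326 mol/s
Reaction term: ξ·ΔH°_rxn = 12.326 × 52.1 = 642.21 kJ/s
Sensible, feed 162→25 °C: -826.77 kJ/s
Outlet flows (mol/s): A 19.774, B 12.326, H₂O 12.326
Sensible, products 25→245 °C: 1265.3 kJ/s
Q = ΔH = 1080.7 kJ/s = 1080.7 kW
Heat supplied = 3890.6 MJ/h

Q_in = 3890 MJ/h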